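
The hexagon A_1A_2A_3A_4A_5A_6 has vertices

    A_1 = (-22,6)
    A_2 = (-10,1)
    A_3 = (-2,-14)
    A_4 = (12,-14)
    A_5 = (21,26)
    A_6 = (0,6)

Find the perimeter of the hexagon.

136

|A_1A_2| = √((12)² + (-5)²) = √169 = 13
|A_2A_3| = √((8)² + (-15)²) = √289 = 17
|A_3A_4| = √((14)² + (0)²) = √196 = 14
|A_4A_5| = √((9)² + (40)²) = √1681 = 41
|A_5A_6| = √((-21)² + (-20)²) = √841 = 29
|A_6A_1| = √((-22)² + (0)²) = √484 = 22
Perimeter = 13 + 17 + 14 + 41 + 29 + 22 = 136.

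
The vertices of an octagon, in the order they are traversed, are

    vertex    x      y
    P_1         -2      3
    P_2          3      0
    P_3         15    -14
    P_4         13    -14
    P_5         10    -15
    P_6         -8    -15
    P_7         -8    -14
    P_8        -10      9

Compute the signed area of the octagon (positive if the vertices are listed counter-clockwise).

Apply the shoelace formula: 2A = Σ (x_i·y_{i+1} − x_{i+1}·y_i), indices taken mod 8.
Σ = (-9) + (-42) + (-28) + (-55) + (-270) + (-8) + (-212) + (-12) = -636
Signed area = Σ/2 = -318 (negative ⇒ clockwise traversal).

-318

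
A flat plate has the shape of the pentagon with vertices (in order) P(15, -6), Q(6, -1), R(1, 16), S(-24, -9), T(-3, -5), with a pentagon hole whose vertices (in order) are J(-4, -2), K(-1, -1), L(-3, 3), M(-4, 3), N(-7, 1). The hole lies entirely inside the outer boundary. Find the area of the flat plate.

Outer boundary:
Apply the surveyor's formula: 2A = Σ (x_i·y_{i+1} − x_{i+1}·y_i), indices taken mod 5.
Σ = (21) + (97) + (375) + (93) + (93) = 679
Area = |Σ|/2 = 339.5.
Hole:
Σ = (2) + (-6) + (3) + (17) + (18) = 34
Area = |Σ|/2 = 17.
Net area = 339.5 − 17 = 322.5.

322.5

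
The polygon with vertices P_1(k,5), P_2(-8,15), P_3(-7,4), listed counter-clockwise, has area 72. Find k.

Write out the shoelace sum; only the two edges meeting at P_1 involve k:
2·Area = [((-7)·5 − k·4) + (k·15 − (-8)·5)] + 73
       = 11·k + 78 = 144
⇒ k = 6.

6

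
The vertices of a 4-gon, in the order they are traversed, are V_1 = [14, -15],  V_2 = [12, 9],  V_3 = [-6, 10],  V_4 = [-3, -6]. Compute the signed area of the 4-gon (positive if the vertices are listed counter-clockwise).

Σ = (306) + (174) + (66) + (129) = 675
Signed area = Σ/2 = 337.5 (positive ⇒ counter-clockwise traversal).

337.5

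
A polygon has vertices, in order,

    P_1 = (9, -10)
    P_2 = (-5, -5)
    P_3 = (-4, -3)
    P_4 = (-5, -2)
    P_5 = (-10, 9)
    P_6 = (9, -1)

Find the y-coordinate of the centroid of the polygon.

Apply Gauss's area formula. First the cross-terms c_i = x_i·y_{i+1} − x_{i+1}·y_i:
  -95, -5, -7, -65, -71, -81  ⇒  2A = -324, A = -162.
Then Σ (y_i + y_{i+1})·c_i = 1368, so ȳ = 1368 / (6·(-162)) = -38/27.

-38/27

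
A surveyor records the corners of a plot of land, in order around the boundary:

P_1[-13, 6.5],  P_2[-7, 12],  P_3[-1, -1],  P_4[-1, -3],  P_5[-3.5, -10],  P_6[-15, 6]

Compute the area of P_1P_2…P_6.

Cross-terms: -110.5, 19, 2, -0.5, -171, -19.5  ⇒  Σ = -280.5
Area = |Σ|/2 = 140.25.

140.25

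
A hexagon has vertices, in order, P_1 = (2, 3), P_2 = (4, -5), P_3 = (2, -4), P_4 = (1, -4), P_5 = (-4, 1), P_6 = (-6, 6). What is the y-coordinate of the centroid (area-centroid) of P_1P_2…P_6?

221/285

Apply the surveyor's formula. First the cross-terms c_i = x_i·y_{i+1} − x_{i+1}·y_i:
  -22, -6, -4, -15, -18, -30  ⇒  2A = -95, A = -47.5.
Then Σ (y_i + y_{i+1})·c_i = -221, so ȳ = -221 / (6·(-47.5)) = 221/285.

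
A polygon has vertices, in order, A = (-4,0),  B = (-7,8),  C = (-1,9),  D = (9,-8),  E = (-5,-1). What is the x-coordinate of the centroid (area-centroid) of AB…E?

-16/213

Apply Gauss's area formula. First the cross-terms c_i = x_i·y_{i+1} − x_{i+1}·y_i:
  -32, -55, -73, -49, -4  ⇒  2A = -213, A = -106.5.
Then Σ (x_i + x_{i+1})·c_i = 48, so x̄ = 48 / (6·(-106.5)) = -16/213.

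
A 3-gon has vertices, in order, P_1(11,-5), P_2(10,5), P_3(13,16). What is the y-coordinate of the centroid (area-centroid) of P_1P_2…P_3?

16/3

Apply the shoelace formula. First the cross-terms c_i = x_i·y_{i+1} − x_{i+1}·y_i:
  105, 95, -241  ⇒  2A = -41, A = -20.5.
Then Σ (y_i + y_{i+1})·c_i = -656, so ȳ = -656 / (6·(-20.5)) = 16/3.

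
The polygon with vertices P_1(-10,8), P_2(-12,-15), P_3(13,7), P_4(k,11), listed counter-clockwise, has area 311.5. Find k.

13

The doubled signed area Σ (x_i y_{i+1} − x_{i+1} y_i) is linear in k.
With k=0 it equals 610; the coefficient of k is 1 (from the two edges through P_4).
So 1·k + 610 = 2·311.5 = 623 ⇒ k = 13.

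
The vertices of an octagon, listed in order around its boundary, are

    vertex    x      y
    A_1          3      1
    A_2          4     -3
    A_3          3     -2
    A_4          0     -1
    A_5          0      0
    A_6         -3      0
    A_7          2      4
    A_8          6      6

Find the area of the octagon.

25.5

Apply the surveyor's formula: 2A = Σ (x_i·y_{i+1} − x_{i+1}·y_i), indices taken mod 8.
Σ = (-13) + (1) + (-3) + (0) + (0) + (-12) + (-12) + (-12) = -51
Area = |Σ|/2 = 25.5.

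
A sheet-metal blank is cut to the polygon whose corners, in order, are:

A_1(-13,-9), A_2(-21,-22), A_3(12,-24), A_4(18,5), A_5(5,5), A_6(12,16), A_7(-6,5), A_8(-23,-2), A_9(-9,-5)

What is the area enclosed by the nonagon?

919

Cross-terms: 97, 768, 492, 65, 20, 156, 127, 97, 16  ⇒  Σ = 1838
Area = |Σ|/2 = 919.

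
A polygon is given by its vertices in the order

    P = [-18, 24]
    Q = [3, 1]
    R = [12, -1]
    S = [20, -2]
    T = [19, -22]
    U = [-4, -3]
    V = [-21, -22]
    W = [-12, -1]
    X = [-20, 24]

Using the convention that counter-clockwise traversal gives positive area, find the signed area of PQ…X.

-615

Apply the shoelace formula: 2A = Σ (x_i·y_{i+1} − x_{i+1}·y_i), indices taken mod 9.
Σ = (-90) + (-15) + (-4) + (-402) + (-145) + (25) + (-243) + (-308) + (-48) = -1230
Signed area = Σ/2 = -615 (negative ⇒ clockwise traversal).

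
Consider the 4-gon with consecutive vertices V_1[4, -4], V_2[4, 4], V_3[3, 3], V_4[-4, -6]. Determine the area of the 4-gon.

33

Apply the shoelace formula: 2A = Σ (x_i·y_{i+1} − x_{i+1}·y_i), indices taken mod 4.
Σ = (32) + (0) + (-6) + (40) = 66
Area = |Σ|/2 = 33.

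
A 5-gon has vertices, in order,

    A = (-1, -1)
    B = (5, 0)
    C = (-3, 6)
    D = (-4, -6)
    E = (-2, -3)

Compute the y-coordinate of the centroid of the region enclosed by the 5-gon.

Apply the shoelace (surveyor's) formula. First the cross-terms c_i = x_i·y_{i+1} − x_{i+1}·y_i:
  5, 30, 42, 0, -1  ⇒  2A = 76, A = 38.
Then Σ (y_i + y_{i+1})·c_i = 179, so ȳ = 179 / (6·38) = 179/228.

179/228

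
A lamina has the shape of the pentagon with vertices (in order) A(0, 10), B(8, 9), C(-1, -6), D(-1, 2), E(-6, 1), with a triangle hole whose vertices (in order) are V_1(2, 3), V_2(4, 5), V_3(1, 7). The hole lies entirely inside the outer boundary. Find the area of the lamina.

83

Outer boundary:
Σ = (-80) + (-39) + (-8) + (11) + (-60) = -176
Area = |Σ|/2 = 88.
Hole:
Cross-terms: -2, 23, -11  ⇒  Σ = 10
Area = |Σ|/2 = 5.
Net area = 88 − 5 = 83.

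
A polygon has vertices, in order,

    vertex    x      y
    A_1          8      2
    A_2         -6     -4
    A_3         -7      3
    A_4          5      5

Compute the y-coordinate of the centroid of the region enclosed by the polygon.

Apply the shoelace formula. First the cross-terms c_i = x_i·y_{i+1} − x_{i+1}·y_i:
  -20, -46, -50, -30  ⇒  2A = -146, A = -73.
Then Σ (y_i + y_{i+1})·c_i = -524, so ȳ = -524 / (6·(-73)) = 262/219.

262/219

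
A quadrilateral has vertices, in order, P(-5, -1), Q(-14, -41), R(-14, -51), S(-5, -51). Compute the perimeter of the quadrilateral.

|PQ| = √((-9)² + (-40)²) = √1681 = 41
|QR| = √((0)² + (-10)²) = √100 = 10
|RS| = √((9)² + (0)²) = √81 = 9
|SP| = √((0)² + (50)²) = √2500 = 50
Perimeter = 41 + 10 + 9 + 50 = 110.

110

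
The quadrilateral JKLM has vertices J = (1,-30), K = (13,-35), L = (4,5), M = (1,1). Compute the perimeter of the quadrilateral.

|JK| = √((12)² + (-5)²) = √169 = 13
|KL| = √((-9)² + (40)²) = √1681 = 41
|LM| = √((-3)² + (-4)²) = √25 = 5
|MJ| = √((0)² + (-31)²) = √961 = 31
Perimeter = 13 + 41 + 5 + 31 = 90.

90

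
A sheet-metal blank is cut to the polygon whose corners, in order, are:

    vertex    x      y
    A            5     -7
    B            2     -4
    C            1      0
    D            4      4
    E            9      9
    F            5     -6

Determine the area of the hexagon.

51

A→B: (5)(-4) − (2)(-7) = -6
B→C: (2)(0) − (1)(-4) = 4
C→D: (1)(4) − (4)(0) = 4
D→E: (4)(9) − (9)(4) = 0
E→F: (9)(-6) − (5)(9) = -99
F→A: (5)(-7) − (5)(-6) = -5
Σ = -102
Area = |Σ|/2 = 51.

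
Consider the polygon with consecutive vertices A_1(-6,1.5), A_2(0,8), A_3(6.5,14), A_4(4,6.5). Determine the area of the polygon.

34.375

Apply the surveyor's formula: 2A = Σ (x_i·y_{i+1} − x_{i+1}·y_i), indices taken mod 4.
Σ = (-48) + (-52) + (-13.75) + (45) = -68.75
Area = |Σ|/2 = 34.375.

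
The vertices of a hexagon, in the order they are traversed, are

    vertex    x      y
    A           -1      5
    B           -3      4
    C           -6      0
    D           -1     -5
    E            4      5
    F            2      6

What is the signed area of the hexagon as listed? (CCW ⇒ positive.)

Σ = (11) + (24) + (30) + (15) + (14) + (16) = 110
Signed area = Σ/2 = 55 (positive ⇒ counter-clockwise traversal).

55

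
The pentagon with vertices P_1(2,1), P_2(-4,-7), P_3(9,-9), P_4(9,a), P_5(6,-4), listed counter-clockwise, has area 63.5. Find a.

-7

The doubled signed area Σ (x_i y_{i+1} − x_{i+1} y_i) is linear in a.
With a=0 it equals 148; the coefficient of a is 3 (from the two edges through P_4).
So 3·a + 148 = 2·63.5 = 127 ⇒ a = -7.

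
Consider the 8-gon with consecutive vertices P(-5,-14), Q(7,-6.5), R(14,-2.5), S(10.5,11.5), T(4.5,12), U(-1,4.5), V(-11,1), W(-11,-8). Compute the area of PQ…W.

Apply the shoelace formula: 2A = Σ (x_i·y_{i+1} − x_{i+1}·y_i), indices taken mod 8.
Σ = (130.5) + (73.5) + (187.25) + (74.25) + (32.25) + (48.5) + (99) + (114) = 759.25
Area = |Σ|/2 = 379.625.

379.625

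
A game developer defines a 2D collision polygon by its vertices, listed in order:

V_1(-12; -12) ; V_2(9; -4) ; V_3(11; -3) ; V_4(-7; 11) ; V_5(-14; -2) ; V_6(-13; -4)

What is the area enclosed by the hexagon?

Apply the surveyor's formula: 2A = Σ (x_i·y_{i+1} − x_{i+1}·y_i), indices taken mod 6.
V_1→V_2: (-12)(-4) − (9)(-12) = 156
V_2→V_3: (9)(-3) − (11)(-4) = 17
V_3→V_4: (11)(11) − (-7)(-3) = 100
V_4→V_5: (-7)(-2) − (-14)(11) = 168
V_5→V_6: (-14)(-4) − (-13)(-2) = 30
V_6→V_1: (-13)(-12) − (-12)(-4) = 108
Σ = 579
Area = |Σ|/2 = 289.5.

289.5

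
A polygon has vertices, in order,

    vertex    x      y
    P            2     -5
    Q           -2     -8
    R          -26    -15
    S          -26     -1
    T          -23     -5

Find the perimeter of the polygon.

74

|PQ| = √((-4)² + (-3)²) = √25 = 5
|QR| = √((-24)² + (-7)²) = √625 = 25
|RS| = √((0)² + (14)²) = √196 = 14
|ST| = √((3)² + (-4)²) = √25 = 5
|TP| = √((25)² + (0)²) = √625 = 25
Perimeter = 5 + 25 + 14 + 5 + 25 = 74.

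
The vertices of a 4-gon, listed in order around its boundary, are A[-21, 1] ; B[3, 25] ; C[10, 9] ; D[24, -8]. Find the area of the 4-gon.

595.5

Cross-terms: -528, -223, -296, -144  ⇒  Σ = -1191
Area = |Σ|/2 = 595.5.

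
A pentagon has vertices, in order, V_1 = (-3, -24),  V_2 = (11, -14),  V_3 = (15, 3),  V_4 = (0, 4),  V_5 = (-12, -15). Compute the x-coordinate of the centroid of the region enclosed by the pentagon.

Apply the shoelace formula. First the cross-terms c_i = x_i·y_{i+1} − x_{i+1}·y_i:
  306, 243, 60, 48, 243  ⇒  2A = 900, A = 450.
Then Σ (x_i + x_{i+1})·c_i = 5445, so x̄ = 5445 / (6·450) = 121/60.

121/60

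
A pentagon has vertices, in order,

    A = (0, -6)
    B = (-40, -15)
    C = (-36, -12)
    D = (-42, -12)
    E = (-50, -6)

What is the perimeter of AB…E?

|AB| = √((-40)² + (-9)²) = √1681 = 41
|BC| = √((4)² + (3)²) = √25 = 5
|CD| = √((-6)² + (0)²) = √36 = 6
|DE| = √((-8)² + (6)²) = √100 = 10
|EA| = √((50)² + (0)²) = √2500 = 50
Perimeter = 41 + 5 + 6 + 10 + 50 = 112.

112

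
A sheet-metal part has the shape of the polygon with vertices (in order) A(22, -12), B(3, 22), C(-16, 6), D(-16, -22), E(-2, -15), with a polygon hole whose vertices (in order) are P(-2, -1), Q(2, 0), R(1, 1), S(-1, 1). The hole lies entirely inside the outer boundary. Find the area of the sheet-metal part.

939.5

Outer boundary:
Apply the shoelace (surveyor's) formula: 2A = Σ (x_i·y_{i+1} − x_{i+1}·y_i), indices taken mod 5.
Σ = (520) + (370) + (448) + (196) + (354) = 1888
Area = |Σ|/2 = 944.
Hole:
Apply Gauss's area formula: 2A = Σ (x_i·y_{i+1} − x_{i+1}·y_i), indices taken mod 4.
Σ = (2) + (2) + (2) + (3) = 9
Area = |Σ|/2 = 4.5.
Net area = 944 − 4.5 = 939.5.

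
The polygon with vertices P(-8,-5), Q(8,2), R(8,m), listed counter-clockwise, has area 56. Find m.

9

The doubled signed area Σ (x_i y_{i+1} − x_{i+1} y_i) is linear in m.
With m=0 it equals -32; the coefficient of m is 16 (from the two edges through R).
So 16·m + -32 = 2·56 = 112 ⇒ m = 9.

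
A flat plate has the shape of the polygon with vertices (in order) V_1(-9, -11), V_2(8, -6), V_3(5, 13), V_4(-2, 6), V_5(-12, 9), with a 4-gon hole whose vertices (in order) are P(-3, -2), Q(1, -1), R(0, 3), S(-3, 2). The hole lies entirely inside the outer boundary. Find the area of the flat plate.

285

Outer boundary:
Σ = (142) + (134) + (56) + (54) + (213) = 599
Area = |Σ|/2 = 299.5.
Hole:
Apply Gauss's area formula: 2A = Σ (x_i·y_{i+1} − x_{i+1}·y_i), indices taken mod 4.
P→Q: (-3)(-1) − (1)(-2) = 5
Q→R: (1)(3) − (0)(-1) = 3
R→S: (0)(2) − (-3)(3) = 9
S→P: (-3)(-2) − (-3)(2) = 12
Σ = 29
Area = |Σ|/2 = 14.5.
Net area = 299.5 − 14.5 = 285.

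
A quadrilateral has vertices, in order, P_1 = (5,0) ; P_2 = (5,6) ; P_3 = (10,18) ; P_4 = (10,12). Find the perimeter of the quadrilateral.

38

|P_1P_2| = √((0)² + (6)²) = √36 = 6
|P_2P_3| = √((5)² + (12)²) = √169 = 13
|P_3P_4| = √((0)² + (-6)²) = √36 = 6
|P_4P_1| = √((-5)² + (-12)²) = √169 = 13
Perimeter = 6 + 13 + 6 + 13 = 38.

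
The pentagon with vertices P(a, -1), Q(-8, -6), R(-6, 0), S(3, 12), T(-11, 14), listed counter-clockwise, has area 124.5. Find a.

Write out the shoelace sum; only the two edges meeting at P involve a:
2·Area = [((-11)·(-1) − a·14) + (a·(-6) − (-8)·(-1))] + 66
       = -20·a + 69 = 249
⇒ a = -9.

-9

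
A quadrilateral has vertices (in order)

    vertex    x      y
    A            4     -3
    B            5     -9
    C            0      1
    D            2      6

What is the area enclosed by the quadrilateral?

Apply the shoelace formula: 2A = Σ (x_i·y_{i+1} − x_{i+1}·y_i), indices taken mod 4.
Σ = (-21) + (5) + (-2) + (-30) = -48
Area = |Σ|/2 = 24.

24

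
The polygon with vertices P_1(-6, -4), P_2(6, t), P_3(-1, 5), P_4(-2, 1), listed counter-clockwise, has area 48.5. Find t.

-4

The doubled signed area Σ (x_i y_{i+1} − x_{i+1} y_i) is linear in t.
With t=0 it equals 77; the coefficient of t is -5 (from the two edges through P_2).
So -5·t + 77 = 2·48.5 = 97 ⇒ t = -4.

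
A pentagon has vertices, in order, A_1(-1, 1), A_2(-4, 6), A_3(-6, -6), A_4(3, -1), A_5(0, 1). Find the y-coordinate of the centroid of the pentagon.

Apply the shoelace formula. First the cross-terms c_i = x_i·y_{i+1} − x_{i+1}·y_i:
  -2, 60, 24, 3, 1  ⇒  2A = 86, A = 43.
Then Σ (y_i + y_{i+1})·c_i = -180, so ȳ = -180 / (6·43) = -30/43.

-30/43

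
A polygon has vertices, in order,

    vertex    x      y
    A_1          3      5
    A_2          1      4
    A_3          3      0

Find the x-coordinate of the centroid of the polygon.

Apply the shoelace formula. First the cross-terms c_i = x_i·y_{i+1} − x_{i+1}·y_i:
  7, -12, 15  ⇒  2A = 10, A = 5.
Then Σ (x_i + x_{i+1})·c_i = 70, so x̄ = 70 / (6·5) = 7/3.

7/3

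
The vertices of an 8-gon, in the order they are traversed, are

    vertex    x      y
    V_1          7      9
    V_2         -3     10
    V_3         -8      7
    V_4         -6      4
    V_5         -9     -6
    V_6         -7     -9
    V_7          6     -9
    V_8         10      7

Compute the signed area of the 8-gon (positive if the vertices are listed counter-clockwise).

Apply the shoelace (surveyor's) formula: 2A = Σ (x_i·y_{i+1} − x_{i+1}·y_i), indices taken mod 8.
Σ = (97) + (59) + (10) + (72) + (39) + (117) + (132) + (41) = 567
Signed area = Σ/2 = 283.5 (positive ⇒ counter-clockwise traversal).

283.5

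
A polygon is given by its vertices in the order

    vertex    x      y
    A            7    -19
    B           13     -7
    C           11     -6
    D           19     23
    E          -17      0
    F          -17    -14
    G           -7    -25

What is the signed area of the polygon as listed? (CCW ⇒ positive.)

914

Σ = (198) + (-1) + (367) + (391) + (238) + (327) + (308) = 1828
Signed area = Σ/2 = 914 (positive ⇒ counter-clockwise traversal).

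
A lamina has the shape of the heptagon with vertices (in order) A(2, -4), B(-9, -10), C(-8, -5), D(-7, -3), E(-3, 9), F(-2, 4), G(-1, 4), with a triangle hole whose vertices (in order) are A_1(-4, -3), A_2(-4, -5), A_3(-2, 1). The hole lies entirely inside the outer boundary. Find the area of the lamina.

86

Outer boundary:
Σ = (-56) + (-35) + (-11) + (-72) + (6) + (-4) + (-4) = -176
Area = |Σ|/2 = 88.
Hole:
Σ = (8) + (-14) + (10) = 4
Area = |Σ|/2 = 2.
Net area = 88 − 2 = 86.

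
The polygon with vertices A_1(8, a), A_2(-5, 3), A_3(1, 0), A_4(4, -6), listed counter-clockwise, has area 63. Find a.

Write out the shoelace sum; only the two edges meeting at A_1 involve a:
2·Area = [(4·a − 8·(-6)) + (8·3 − (-5)·a)] + -9
       = 9·a + 63 = 126
⇒ a = 7.

7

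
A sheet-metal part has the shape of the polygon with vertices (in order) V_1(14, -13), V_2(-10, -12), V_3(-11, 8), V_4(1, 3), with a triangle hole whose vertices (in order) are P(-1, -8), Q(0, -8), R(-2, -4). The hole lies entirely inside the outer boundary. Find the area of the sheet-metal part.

301

Outer boundary:
Apply the surveyor's formula: 2A = Σ (x_i·y_{i+1} − x_{i+1}·y_i), indices taken mod 4.
V_1→V_2: (14)(-12) − (-10)(-13) = -298
V_2→V_3: (-10)(8) − (-11)(-12) = -212
V_3→V_4: (-11)(3) − (1)(8) = -41
V_4→V_1: (1)(-13) − (14)(3) = -55
Σ = -606
Area = |Σ|/2 = 303.
Hole:
Σ = (8) + (-16) + (12) = 4
Area = |Σ|/2 = 2.
Net area = 303 − 2 = 301.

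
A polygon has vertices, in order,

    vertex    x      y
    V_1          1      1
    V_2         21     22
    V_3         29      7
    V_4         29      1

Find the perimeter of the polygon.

|V_1V_2| = √((20)² + (21)²) = √841 = 29
|V_2V_3| = √((8)² + (-15)²) = √289 = 17
|V_3V_4| = √((0)² + (-6)²) = √36 = 6
|V_4V_1| = √((-28)² + (0)²) = √784 = 28
Perimeter = 29 + 17 + 6 + 28 = 80.

80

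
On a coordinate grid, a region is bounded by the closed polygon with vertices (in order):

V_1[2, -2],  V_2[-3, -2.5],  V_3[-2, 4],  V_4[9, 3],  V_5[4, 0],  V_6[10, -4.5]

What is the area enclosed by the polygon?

Apply the surveyor's formula: 2A = Σ (x_i·y_{i+1} − x_{i+1}·y_i), indices taken mod 6.
Cross-terms: -11, -17, -42, -12, -18, -11  ⇒  Σ = -111
Area = |Σ|/2 = 55.5.

55.5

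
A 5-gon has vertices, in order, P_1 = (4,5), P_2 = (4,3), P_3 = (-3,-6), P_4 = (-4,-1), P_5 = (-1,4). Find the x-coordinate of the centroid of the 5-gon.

-15/41

Apply the surveyor's formula. First the cross-terms c_i = x_i·y_{i+1} − x_{i+1}·y_i:
  -8, -15, -21, -17, -21  ⇒  2A = -82, A = -41.
Then Σ (x_i + x_{i+1})·c_i = 90, so x̄ = 90 / (6·(-41)) = -15/41.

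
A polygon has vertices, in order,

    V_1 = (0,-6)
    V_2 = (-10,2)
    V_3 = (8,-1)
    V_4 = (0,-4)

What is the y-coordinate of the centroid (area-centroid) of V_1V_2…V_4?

-197/147

Apply the surveyor's formula. First the cross-terms c_i = x_i·y_{i+1} − x_{i+1}·y_i:
  -60, -6, -32, 0  ⇒  2A = -98, A = -49.
Then Σ (y_i + y_{i+1})·c_i = 394, so ȳ = 394 / (6·(-49)) = -197/147.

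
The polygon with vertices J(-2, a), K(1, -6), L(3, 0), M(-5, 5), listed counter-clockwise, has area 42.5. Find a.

The doubled signed area Σ (x_i y_{i+1} − x_{i+1} y_i) is linear in a.
With a=0 it equals 55; the coefficient of a is -6 (from the two edges through J).
So -6·a + 55 = 2·42.5 = 85 ⇒ a = -5.

-5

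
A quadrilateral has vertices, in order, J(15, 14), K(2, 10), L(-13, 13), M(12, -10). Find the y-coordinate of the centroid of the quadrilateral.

257/57

Apply the shoelace (surveyor's) formula. First the cross-terms c_i = x_i·y_{i+1} − x_{i+1}·y_i:
  122, 156, -26, 318  ⇒  2A = 570, A = 285.
Then Σ (y_i + y_{i+1})·c_i = 7710, so ȳ = 7710 / (6·285) = 257/57.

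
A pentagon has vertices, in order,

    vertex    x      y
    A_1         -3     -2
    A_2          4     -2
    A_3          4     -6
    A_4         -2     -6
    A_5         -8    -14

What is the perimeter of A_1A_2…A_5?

40

|A_1A_2| = √((7)² + (0)²) = √49 = 7
|A_2A_3| = √((0)² + (-4)²) = √16 = 4
|A_3A_4| = √((-6)² + (0)²) = √36 = 6
|A_4A_5| = √((-6)² + (-8)²) = √100 = 10
|A_5A_1| = √((5)² + (12)²) = √169 = 13
Perimeter = 7 + 4 + 6 + 10 + 13 = 40.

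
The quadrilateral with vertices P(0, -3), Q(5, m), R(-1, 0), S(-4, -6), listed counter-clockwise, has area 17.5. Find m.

2

Write out the shoelace sum; only the two edges meeting at Q involve m:
2·Area = [(0·m − 5·(-3)) + (5·0 − (-1)·m)] + 18
       = 1·m + 33 = 35
⇒ m = 2.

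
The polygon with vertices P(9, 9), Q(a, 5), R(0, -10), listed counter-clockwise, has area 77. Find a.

The doubled signed area Σ (x_i y_{i+1} − x_{i+1} y_i) is linear in a.
With a=0 it equals 135; the coefficient of a is -19 (from the two edges through Q).
So -19·a + 135 = 2·77 = 154 ⇒ a = -1.

-1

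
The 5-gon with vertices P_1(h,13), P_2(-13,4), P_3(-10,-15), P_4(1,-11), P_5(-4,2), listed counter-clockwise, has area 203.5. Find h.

Write out the shoelace sum; only the two edges meeting at P_1 involve h:
2·Area = [((-4)·13 − h·2) + (h·4 − (-13)·13)] + 318
       = 2·h + 435 = 407
⇒ h = -14.

-14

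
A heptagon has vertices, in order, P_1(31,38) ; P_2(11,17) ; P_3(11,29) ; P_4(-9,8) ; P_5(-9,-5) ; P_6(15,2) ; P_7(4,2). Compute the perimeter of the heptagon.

164

|P_1P_2| = √((-20)² + (-21)²) = √841 = 29
|P_2P_3| = √((0)² + (12)²) = √144 = 12
|P_3P_4| = √((-20)² + (-21)²) = √841 = 29
|P_4P_5| = √((0)² + (-13)²) = √169 = 13
|P_5P_6| = √((24)² + (7)²) = √625 = 25
|P_6P_7| = √((-11)² + (0)²) = √121 = 11
|P_7P_1| = √((27)² + (36)²) = √2025 = 45
Perimeter = 29 + 12 + 29 + 13 + 25 + 11 + 45 = 164.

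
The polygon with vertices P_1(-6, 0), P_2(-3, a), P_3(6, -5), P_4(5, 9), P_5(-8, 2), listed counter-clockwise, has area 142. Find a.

-8

The doubled signed area Σ (x_i y_{i+1} − x_{i+1} y_i) is linear in a.
With a=0 it equals 188; the coefficient of a is -12 (from the two edges through P_2).
So -12·a + 188 = 2·142 = 284 ⇒ a = -8.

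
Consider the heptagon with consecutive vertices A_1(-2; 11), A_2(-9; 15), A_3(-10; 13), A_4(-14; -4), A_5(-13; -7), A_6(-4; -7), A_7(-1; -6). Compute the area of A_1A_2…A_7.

213.5

Apply Gauss's area formula: 2A = Σ (x_i·y_{i+1} − x_{i+1}·y_i), indices taken mod 7.
Σ = (69) + (33) + (222) + (46) + (63) + (17) + (-23) = 427
Area = |Σ|/2 = 213.5.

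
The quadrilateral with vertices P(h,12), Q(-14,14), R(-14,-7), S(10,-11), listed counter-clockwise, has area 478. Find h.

The doubled signed area Σ (x_i y_{i+1} − x_{i+1} y_i) is linear in h.
With h=0 it equals 806; the coefficient of h is 25 (from the two edges through P).
So 25·h + 806 = 2·478 = 956 ⇒ h = 6.

6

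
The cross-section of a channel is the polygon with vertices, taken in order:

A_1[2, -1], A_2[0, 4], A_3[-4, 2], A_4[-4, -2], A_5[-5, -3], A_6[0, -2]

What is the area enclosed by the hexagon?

Σ = (8) + (16) + (16) + (2) + (10) + (4) = 56
Area = |Σ|/2 = 28.

28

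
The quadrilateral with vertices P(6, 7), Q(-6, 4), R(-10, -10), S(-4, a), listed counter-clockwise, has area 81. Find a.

Write out the shoelace sum; only the two edges meeting at S involve a:
2·Area = [((-10)·a − (-4)·(-10)) + ((-4)·7 − 6·a)] + 166
       = -16·a + 98 = 162
⇒ a = -4.

-4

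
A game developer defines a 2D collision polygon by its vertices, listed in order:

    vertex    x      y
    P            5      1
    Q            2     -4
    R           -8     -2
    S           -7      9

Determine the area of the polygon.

98

Apply the shoelace (surveyor's) formula: 2A = Σ (x_i·y_{i+1} − x_{i+1}·y_i), indices taken mod 4.
Σ = (-22) + (-36) + (-86) + (-52) = -196
Area = |Σ|/2 = 98.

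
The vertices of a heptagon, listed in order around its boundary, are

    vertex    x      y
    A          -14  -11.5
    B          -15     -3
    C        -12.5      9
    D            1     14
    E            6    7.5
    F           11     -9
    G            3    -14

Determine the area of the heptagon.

Apply the shoelace formula: 2A = Σ (x_i·y_{i+1} − x_{i+1}·y_i), indices taken mod 7.
Σ = (-130.5) + (-172.5) + (-184) + (-76.5) + (-136.5) + (-127) + (-230.5) = -1057.5
Area = |Σ|/2 = 528.75.

528.75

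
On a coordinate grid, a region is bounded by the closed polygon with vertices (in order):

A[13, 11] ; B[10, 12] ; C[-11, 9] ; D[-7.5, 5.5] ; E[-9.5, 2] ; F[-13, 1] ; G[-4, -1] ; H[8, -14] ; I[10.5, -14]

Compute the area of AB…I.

Apply Gauss's area formula: 2A = Σ (x_i·y_{i+1} − x_{i+1}·y_i), indices taken mod 9.
Σ = (46) + (222) + (7) + (37.25) + (16.5) + (17) + (64) + (35) + (297.5) = 742.25
Area = |Σ|/2 = 371.125.

371.125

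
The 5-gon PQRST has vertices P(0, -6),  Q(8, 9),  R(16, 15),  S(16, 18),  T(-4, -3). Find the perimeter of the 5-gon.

|PQ| = √((8)² + (15)²) = √289 = 17
|QR| = √((8)² + (6)²) = √100 = 10
|RS| = √((0)² + (3)²) = √9 = 3
|ST| = √((-20)² + (-21)²) = √841 = 29
|TP| = √((4)² + (-3)²) = √25 = 5
Perimeter = 17 + 10 + 3 + 29 + 5 = 64.

64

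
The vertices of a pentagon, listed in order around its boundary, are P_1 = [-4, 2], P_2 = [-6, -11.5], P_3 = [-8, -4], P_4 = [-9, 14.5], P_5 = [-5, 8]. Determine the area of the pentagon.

Cross-terms: 58, -68, -152, 0.5, 22  ⇒  Σ = -139.5
Area = |Σ|/2 = 69.75.

69.75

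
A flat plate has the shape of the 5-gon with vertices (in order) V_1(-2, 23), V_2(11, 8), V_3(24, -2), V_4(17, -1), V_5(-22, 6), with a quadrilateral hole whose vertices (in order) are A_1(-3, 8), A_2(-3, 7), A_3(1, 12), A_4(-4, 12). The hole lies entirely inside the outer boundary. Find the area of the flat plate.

431.5

Outer boundary:
Cross-terms: -269, -214, 10, 80, -494  ⇒  Σ = -887
Area = |Σ|/2 = 443.5.
Hole:
Apply the shoelace formula: 2A = Σ (x_i·y_{i+1} − x_{i+1}·y_i), indices taken mod 4.
Σ = (3) + (-43) + (60) + (4) = 24
Area = |Σ|/2 = 12.
Net area = 443.5 − 12 = 431.5.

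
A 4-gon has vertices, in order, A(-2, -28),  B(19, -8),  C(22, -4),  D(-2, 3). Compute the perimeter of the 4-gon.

|AB| = √((21)² + (20)²) = √841 = 29
|BC| = √((3)² + (4)²) = √25 = 5
|CD| = √((-24)² + (7)²) = √625 = 25
|DA| = √((0)² + (-31)²) = √961 = 31
Perimeter = 29 + 5 + 25 + 31 = 90.

90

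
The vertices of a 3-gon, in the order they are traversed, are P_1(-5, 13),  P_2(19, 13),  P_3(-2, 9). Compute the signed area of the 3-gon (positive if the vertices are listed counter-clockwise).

Cross-terms: -312, 197, 19  ⇒  Σ = -96
Signed area = Σ/2 = -48 (negative ⇒ clockwise traversal).

-48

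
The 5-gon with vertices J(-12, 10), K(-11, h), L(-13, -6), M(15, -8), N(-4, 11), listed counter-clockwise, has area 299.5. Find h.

Write out the shoelace sum; only the two edges meeting at K involve h:
2·Area = [((-12)·h − (-11)·10) + ((-11)·(-6) − (-13)·h)] + 419
       = 1·h + 595 = 599
⇒ h = 4.

4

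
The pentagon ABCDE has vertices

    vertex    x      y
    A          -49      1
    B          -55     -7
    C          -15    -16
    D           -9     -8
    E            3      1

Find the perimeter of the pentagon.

128

|AB| = √((-6)² + (-8)²) = √100 = 10
|BC| = √((40)² + (-9)²) = √1681 = 41
|CD| = √((6)² + (8)²) = √100 = 10
|DE| = √((12)² + (9)²) = √225 = 15
|EA| = √((-52)² + (0)²) = √2704 = 52
Perimeter = 10 + 41 + 10 + 15 + 52 = 128.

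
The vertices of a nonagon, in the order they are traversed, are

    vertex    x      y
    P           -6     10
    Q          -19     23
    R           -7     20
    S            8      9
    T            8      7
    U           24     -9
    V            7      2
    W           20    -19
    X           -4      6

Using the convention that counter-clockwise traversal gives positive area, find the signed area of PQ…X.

Σ = (52) + (-219) + (-223) + (-16) + (-240) + (111) + (-173) + (44) + (-4) = -668
Signed area = Σ/2 = -334 (negative ⇒ clockwise traversal).

-334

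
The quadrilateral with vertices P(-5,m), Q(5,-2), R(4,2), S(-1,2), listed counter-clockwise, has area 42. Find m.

Write out the shoelace sum; only the two edges meeting at P involve m:
2·Area = [((-1)·m − (-5)·2) + ((-5)·(-2) − 5·m)] + 28
       = -6·m + 48 = 84
⇒ m = -6.

-6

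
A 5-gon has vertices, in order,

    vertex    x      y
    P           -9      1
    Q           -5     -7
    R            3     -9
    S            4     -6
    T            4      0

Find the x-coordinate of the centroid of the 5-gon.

-131/90

Apply the shoelace formula. First the cross-terms c_i = x_i·y_{i+1} − x_{i+1}·y_i:
  68, 66, 18, 24, 4  ⇒  2A = 180, A = 90.
Then Σ (x_i + x_{i+1})·c_i = -786, so x̄ = -786 / (6·90) = -131/90.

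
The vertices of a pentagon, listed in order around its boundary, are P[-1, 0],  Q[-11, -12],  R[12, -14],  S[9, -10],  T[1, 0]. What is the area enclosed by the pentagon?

Σ = (12) + (298) + (6) + (10) + (0) = 326
Area = |Σ|/2 = 163.

163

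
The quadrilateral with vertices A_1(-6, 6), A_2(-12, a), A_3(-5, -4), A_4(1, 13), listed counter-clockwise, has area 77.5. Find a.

-12

The doubled signed area Σ (x_i y_{i+1} − x_{i+1} y_i) is linear in a.
With a=0 it equals 143; the coefficient of a is -1 (from the two edges through A_2).
So -1·a + 143 = 2·77.5 = 155 ⇒ a = -12.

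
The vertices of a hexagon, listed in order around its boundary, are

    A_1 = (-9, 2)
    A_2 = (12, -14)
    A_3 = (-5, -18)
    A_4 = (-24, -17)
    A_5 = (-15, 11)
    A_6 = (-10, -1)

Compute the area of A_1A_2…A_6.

477

Apply Gauss's area formula: 2A = Σ (x_i·y_{i+1} − x_{i+1}·y_i), indices taken mod 6.
A_1→A_2: (-9)(-14) − (12)(2) = 102
A_2→A_3: (12)(-18) − (-5)(-14) = -286
A_3→A_4: (-5)(-17) − (-24)(-18) = -347
A_4→A_5: (-24)(11) − (-15)(-17) = -519
A_5→A_6: (-15)(-1) − (-10)(11) = 125
A_6→A_1: (-10)(2) − (-9)(-1) = -29
Σ = -954
Area = |Σ|/2 = 477.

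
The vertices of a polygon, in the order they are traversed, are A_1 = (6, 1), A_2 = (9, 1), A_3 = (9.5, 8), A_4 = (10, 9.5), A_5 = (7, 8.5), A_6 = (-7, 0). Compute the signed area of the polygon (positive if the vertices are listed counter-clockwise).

70.375

Apply the shoelace (surveyor's) formula: 2A = Σ (x_i·y_{i+1} − x_{i+1}·y_i), indices taken mod 6.
Σ = (-3) + (62.5) + (10.25) + (18.5) + (59.5) + (-7) = 140.75
Signed area = Σ/2 = 70.375 (positive ⇒ counter-clockwise traversal).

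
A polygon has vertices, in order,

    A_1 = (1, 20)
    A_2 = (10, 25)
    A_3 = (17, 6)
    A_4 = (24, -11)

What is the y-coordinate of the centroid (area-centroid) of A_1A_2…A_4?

1093/95

Apply the surveyor's formula. First the cross-terms c_i = x_i·y_{i+1} − x_{i+1}·y_i:
  -175, -365, -331, 491  ⇒  2A = -380, A = -190.
Then Σ (y_i + y_{i+1})·c_i = -13116, so ȳ = -13116 / (6·(-190)) = 1093/95.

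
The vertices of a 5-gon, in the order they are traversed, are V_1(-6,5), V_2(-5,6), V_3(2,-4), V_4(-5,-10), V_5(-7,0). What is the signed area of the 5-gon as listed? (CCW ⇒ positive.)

-74

V_1→V_2: (-6)(6) − (-5)(5) = -11
V_2→V_3: (-5)(-4) − (2)(6) = 8
V_3→V_4: (2)(-10) − (-5)(-4) = -40
V_4→V_5: (-5)(0) − (-7)(-10) = -70
V_5→V_1: (-7)(5) − (-6)(0) = -35
Σ = -148
Signed area = Σ/2 = -74 (negative ⇒ clockwise traversal).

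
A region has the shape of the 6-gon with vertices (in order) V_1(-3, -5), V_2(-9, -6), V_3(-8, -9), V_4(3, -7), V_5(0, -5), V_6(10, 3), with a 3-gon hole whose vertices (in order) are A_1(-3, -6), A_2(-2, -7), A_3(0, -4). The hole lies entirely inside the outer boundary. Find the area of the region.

39

Outer boundary:
V_1→V_2: (-3)(-6) − (-9)(-5) = -27
V_2→V_3: (-9)(-9) − (-8)(-6) = 33
V_3→V_4: (-8)(-7) − (3)(-9) = 83
V_4→V_5: (3)(-5) − (0)(-7) = -15
V_5→V_6: (0)(3) − (10)(-5) = 50
V_6→V_1: (10)(-5) − (-3)(3) = -41
Σ = 83
Area = |Σ|/2 = 41.5.
Hole:
Σ = (9) + (8) + (-12) = 5
Area = |Σ|/2 = 2.5.
Net area = 41.5 − 2.5 = 39.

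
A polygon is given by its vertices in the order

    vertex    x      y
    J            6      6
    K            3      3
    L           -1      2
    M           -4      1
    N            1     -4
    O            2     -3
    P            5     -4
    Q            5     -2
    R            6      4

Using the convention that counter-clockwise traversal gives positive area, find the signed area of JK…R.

Σ = (0) + (9) + (7) + (15) + (5) + (7) + (10) + (32) + (12) = 97
Signed area = Σ/2 = 48.5 (positive ⇒ counter-clockwise traversal).

48.5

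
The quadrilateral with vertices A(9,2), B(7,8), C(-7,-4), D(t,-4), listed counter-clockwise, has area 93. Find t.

6

The doubled signed area Σ (x_i y_{i+1} − x_{i+1} y_i) is linear in t.
With t=0 it equals 150; the coefficient of t is 6 (from the two edges through D).
So 6·t + 150 = 2·93 = 186 ⇒ t = 6.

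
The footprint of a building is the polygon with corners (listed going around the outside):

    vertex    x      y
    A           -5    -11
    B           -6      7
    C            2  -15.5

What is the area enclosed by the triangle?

60.75

Apply Gauss's area formula: 2A = Σ (x_i·y_{i+1} − x_{i+1}·y_i), indices taken mod 3.
Σ = (-101) + (79) + (-99.5) = -121.5
Area = |Σ|/2 = 60.75.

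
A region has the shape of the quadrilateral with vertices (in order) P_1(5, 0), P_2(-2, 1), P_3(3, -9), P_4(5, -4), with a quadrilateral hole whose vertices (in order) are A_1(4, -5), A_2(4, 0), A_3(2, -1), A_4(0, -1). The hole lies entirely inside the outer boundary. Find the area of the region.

Outer boundary:
Apply the surveyor's formula: 2A = Σ (x_i·y_{i+1} − x_{i+1}·y_i), indices taken mod 4.
P_1→P_2: (5)(1) − (-2)(0) = 5
P_2→P_3: (-2)(-9) − (3)(1) = 15
P_3→P_4: (3)(-4) − (5)(-9) = 33
P_4→P_1: (5)(0) − (5)(-4) = 20
Σ = 73
Area = |Σ|/2 = 36.5.
Hole:
Σ = (20) + (-4) + (-2) + (4) = 18
Area = |Σ|/2 = 9.
Net area = 36.5 − 9 = 27.5.

27.5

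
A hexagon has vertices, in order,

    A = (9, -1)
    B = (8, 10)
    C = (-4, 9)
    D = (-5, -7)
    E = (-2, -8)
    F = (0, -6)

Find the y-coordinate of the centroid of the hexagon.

148/75

Apply the surveyor's formula. First the cross-terms c_i = x_i·y_{i+1} − x_{i+1}·y_i:
  98, 112, 73, 26, 12, 54  ⇒  2A = 375, A = 187.5.
Then Σ (y_i + y_{i+1})·c_i = 2220, so ȳ = 2220 / (6·187.5) = 148/75.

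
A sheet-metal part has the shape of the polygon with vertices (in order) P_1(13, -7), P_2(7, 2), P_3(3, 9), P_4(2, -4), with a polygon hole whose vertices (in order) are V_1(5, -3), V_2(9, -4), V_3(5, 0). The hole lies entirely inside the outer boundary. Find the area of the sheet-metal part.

64

Outer boundary:
Apply Gauss's area formula: 2A = Σ (x_i·y_{i+1} − x_{i+1}·y_i), indices taken mod 4.
Cross-terms: 75, 57, -30, 38  ⇒  Σ = 140
Area = |Σ|/2 = 70.
Hole:
Σ = (7) + (20) + (-15) = 12
Area = |Σ|/2 = 6.
Net area = 70 − 6 = 64.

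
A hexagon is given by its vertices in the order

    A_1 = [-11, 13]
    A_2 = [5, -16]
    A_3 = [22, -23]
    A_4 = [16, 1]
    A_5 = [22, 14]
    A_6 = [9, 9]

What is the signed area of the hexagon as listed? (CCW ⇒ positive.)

Σ = (111) + (237) + (390) + (202) + (72) + (216) = 1228
Signed area = Σ/2 = 614 (positive ⇒ counter-clockwise traversal).

614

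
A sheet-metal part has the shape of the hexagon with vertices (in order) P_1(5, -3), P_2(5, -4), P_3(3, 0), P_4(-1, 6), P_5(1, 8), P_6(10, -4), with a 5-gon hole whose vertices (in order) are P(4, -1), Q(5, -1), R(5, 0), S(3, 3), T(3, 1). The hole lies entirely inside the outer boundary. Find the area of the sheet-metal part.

37.5

Outer boundary:
Σ = (-5) + (12) + (18) + (-14) + (-84) + (-10) = -83
Area = |Σ|/2 = 41.5.
Hole:
Apply Gauss's area formula: 2A = Σ (x_i·y_{i+1} − x_{i+1}·y_i), indices taken mod 5.
Σ = (1) + (5) + (15) + (-6) + (-7) = 8
Area = |Σ|/2 = 4.
Net area = 41.5 − 4 = 37.5.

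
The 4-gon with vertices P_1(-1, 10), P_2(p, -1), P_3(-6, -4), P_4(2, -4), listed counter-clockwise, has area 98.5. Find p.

The doubled signed area Σ (x_i y_{i+1} − x_{i+1} y_i) is linear in p.
With p=0 it equals 43; the coefficient of p is -14 (from the two edges through P_2).
So -14·p + 43 = 2·98.5 = 197 ⇒ p = -11.

-11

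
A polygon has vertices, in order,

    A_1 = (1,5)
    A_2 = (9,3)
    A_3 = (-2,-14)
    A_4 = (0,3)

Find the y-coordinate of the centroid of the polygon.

-2

Apply the shoelace (surveyor's) formula. First the cross-terms c_i = x_i·y_{i+1} − x_{i+1}·y_i:
  -42, -120, -6, -3  ⇒  2A = -171, A = -85.5.
Then Σ (y_i + y_{i+1})·c_i = 1026, so ȳ = 1026 / (6·(-85.5)) = -2.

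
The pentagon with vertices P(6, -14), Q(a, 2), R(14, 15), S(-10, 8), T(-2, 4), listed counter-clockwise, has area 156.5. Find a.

The doubled signed area Σ (x_i y_{i+1} − x_{i+1} y_i) is linear in a.
With a=0 it equals 226; the coefficient of a is 29 (from the two edges through Q).
So 29·a + 226 = 2·156.5 = 313 ⇒ a = 3.

3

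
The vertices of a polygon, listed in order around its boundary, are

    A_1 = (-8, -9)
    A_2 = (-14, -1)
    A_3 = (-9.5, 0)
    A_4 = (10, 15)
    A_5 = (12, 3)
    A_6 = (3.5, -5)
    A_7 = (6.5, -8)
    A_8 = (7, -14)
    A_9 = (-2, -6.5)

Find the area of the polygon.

314.25

Apply the surveyor's formula: 2A = Σ (x_i·y_{i+1} − x_{i+1}·y_i), indices taken mod 9.
Cross-terms: -118, -9.5, -142.5, -150, -70.5, 4.5, -35, -73.5, -34  ⇒  Σ = -628.5
Area = |Σ|/2 = 314.25.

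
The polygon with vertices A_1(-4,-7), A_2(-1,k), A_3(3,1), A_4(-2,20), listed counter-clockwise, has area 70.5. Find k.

Write out the shoelace sum; only the two edges meeting at A_2 involve k:
2·Area = [((-4)·k − (-1)·(-7)) + ((-1)·1 − 3·k)] + 156
       = -7·k + 148 = 141
⇒ k = 1.

1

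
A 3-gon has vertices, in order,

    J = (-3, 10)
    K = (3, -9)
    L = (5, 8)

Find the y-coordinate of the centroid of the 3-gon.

3

Apply Gauss's area formula. First the cross-terms c_i = x_i·y_{i+1} − x_{i+1}·y_i:
  -3, 69, 74  ⇒  2A = 140, A = 70.
Then Σ (y_i + y_{i+1})·c_i = 1260, so ȳ = 1260 / (6·70) = 3.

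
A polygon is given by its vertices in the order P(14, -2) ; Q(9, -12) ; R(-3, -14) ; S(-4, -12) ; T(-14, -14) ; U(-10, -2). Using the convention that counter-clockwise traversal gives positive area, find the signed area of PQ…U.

-254

Σ = (-150) + (-162) + (-20) + (-112) + (-112) + (48) = -508
Signed area = Σ/2 = -254 (negative ⇒ clockwise traversal).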